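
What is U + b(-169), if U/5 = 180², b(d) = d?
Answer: 161831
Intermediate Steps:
U = 162000 (U = 5*180² = 5*32400 = 162000)
U + b(-169) = 162000 - 169 = 161831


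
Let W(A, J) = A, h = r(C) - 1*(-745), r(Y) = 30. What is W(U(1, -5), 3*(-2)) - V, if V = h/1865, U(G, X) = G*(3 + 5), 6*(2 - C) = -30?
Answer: 2829/373 ≈ 7.5844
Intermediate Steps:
C = 7 (C = 2 - ⅙*(-30) = 2 + 5 = 7)
h = 775 (h = 30 - 1*(-745) = 30 + 745 = 775)
U(G, X) = 8*G (U(G, X) = G*8 = 8*G)
V = 155/373 (V = 775/1865 = 775*(1/1865) = 155/373 ≈ 0.41555)
W(U(1, -5), 3*(-2)) - V = 8*1 - 1*155/373 = 8 - 155/373 = 2829/373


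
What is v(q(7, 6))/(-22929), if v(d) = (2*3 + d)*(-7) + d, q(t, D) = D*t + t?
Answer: 112/7643 ≈ 0.014654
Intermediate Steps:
q(t, D) = t + D*t
v(d) = -42 - 6*d (v(d) = (6 + d)*(-7) + d = (-42 - 7*d) + d = -42 - 6*d)
v(q(7, 6))/(-22929) = (-42 - 42*(1 + 6))/(-22929) = (-42 - 42*7)*(-1/22929) = (-42 - 6*49)*(-1/22929) = (-42 - 294)*(-1/22929) = -336*(-1/22929) = 112/7643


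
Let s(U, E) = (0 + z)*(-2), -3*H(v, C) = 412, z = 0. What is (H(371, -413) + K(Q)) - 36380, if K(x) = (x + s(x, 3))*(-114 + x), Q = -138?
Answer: -5224/3 ≈ -1741.3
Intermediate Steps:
H(v, C) = -412/3 (H(v, C) = -⅓*412 = -412/3)
s(U, E) = 0 (s(U, E) = (0 + 0)*(-2) = 0*(-2) = 0)
K(x) = x*(-114 + x) (K(x) = (x + 0)*(-114 + x) = x*(-114 + x))
(H(371, -413) + K(Q)) - 36380 = (-412/3 - 138*(-114 - 138)) - 36380 = (-412/3 - 138*(-252)) - 36380 = (-412/3 + 34776) - 36380 = 103916/3 - 36380 = -5224/3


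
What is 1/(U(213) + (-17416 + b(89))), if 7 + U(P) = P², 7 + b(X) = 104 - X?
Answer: 1/27954 ≈ 3.5773e-5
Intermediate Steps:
b(X) = 97 - X (b(X) = -7 + (104 - X) = 97 - X)
U(P) = -7 + P²
1/(U(213) + (-17416 + b(89))) = 1/((-7 + 213²) + (-17416 + (97 - 1*89))) = 1/((-7 + 45369) + (-17416 + (97 - 89))) = 1/(45362 + (-17416 + 8)) = 1/(45362 - 17408) = 1/27954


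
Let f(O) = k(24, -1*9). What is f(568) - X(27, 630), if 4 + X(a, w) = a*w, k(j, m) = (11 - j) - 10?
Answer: -17029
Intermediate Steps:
k(j, m) = 1 - j
f(O) = -23 (f(O) = 1 - 1*24 = 1 - 24 = -23)
X(a, w) = -4 + a*w
f(568) - X(27, 630) = -23 - (-4 + 27*630) = -23 - (-4 + 17010) = -23 - 1*17006 = -23 - 17006 = -17029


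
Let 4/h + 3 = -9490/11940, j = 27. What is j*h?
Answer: -128952/4531 ≈ -28.460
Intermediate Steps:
h = -4776/4531 (h = 4/(-3 - 9490/11940) = 4/(-3 - 9490*1/11940) = 4/(-3 - 949/1194) = 4/(-4531/1194) = 4*(-1194/4531) = -4776/4531 ≈ -1.0541)
j*h = 27*(-4776/4531) = -128952/4531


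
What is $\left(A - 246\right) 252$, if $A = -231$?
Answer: $-120204$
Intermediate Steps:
$\left(A - 246\right) 252 = \left(-231 - 246\right) 252 = \left(-477\right) 252 = -120204$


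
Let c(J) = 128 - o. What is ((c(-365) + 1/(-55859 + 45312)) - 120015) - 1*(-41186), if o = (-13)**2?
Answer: -831841891/10547 ≈ -78870.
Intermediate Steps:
o = 169
c(J) = -41 (c(J) = 128 - 1*169 = 128 - 169 = -41)
((c(-365) + 1/(-55859 + 45312)) - 120015) - 1*(-41186) = ((-41 + 1/(-55859 + 45312)) - 120015) - 1*(-41186) = ((-41 + 1/(-10547)) - 120015) + 41186 = ((-41 - 1/10547) - 120015) + 41186 = (-432428/10547 - 120015) + 41186 = -1266230633/10547 + 41186 = -831841891/10547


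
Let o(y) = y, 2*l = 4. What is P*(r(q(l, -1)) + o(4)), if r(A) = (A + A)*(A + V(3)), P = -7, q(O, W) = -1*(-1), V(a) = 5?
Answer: -112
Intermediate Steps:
l = 2 (l = (½)*4 = 2)
q(O, W) = 1
r(A) = 2*A*(5 + A) (r(A) = (A + A)*(A + 5) = (2*A)*(5 + A) = 2*A*(5 + A))
P*(r(q(l, -1)) + o(4)) = -7*(2*1*(5 + 1) + 4) = -7*(2*1*6 + 4) = -7*(12 + 4) = -7*16 = -112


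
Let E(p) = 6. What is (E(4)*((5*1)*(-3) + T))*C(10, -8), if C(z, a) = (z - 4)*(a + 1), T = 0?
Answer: 3780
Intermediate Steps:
C(z, a) = (1 + a)*(-4 + z) (C(z, a) = (-4 + z)*(1 + a) = (1 + a)*(-4 + z))
(E(4)*((5*1)*(-3) + T))*C(10, -8) = (6*((5*1)*(-3) + 0))*(-4 + 10 - 4*(-8) - 8*10) = (6*(5*(-3) + 0))*(-4 + 10 + 32 - 80) = (6*(-15 + 0))*(-42) = (6*(-15))*(-42) = -90*(-42) = 3780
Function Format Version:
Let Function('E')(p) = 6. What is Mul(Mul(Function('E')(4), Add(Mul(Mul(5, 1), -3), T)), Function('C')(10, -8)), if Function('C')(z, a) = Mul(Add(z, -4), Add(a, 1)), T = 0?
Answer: 3780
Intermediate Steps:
Function('C')(z, a) = Mul(Add(1, a), Add(-4, z)) (Function('C')(z, a) = Mul(Add(-4, z), Add(1, a)) = Mul(Add(1, a), Add(-4, z)))
Mul(Mul(Function('E')(4), Add(Mul(Mul(5, 1), -3), T)), Function('C')(10, -8)) = Mul(Mul(6, Add(Mul(Mul(5, 1), -3), 0)), Add(-4, 10, Mul(-4, -8), Mul(-8, 10))) = Mul(Mul(6, Add(Mul(5, -3), 0)), Add(-4, 10, 32, -80)) = Mul(Mul(6, Add(-15, 0)), -42) = Mul(Mul(6, -15), -42) = Mul(-90, -42) = 3780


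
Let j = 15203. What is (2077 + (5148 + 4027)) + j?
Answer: 26455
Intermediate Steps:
(2077 + (5148 + 4027)) + j = (2077 + (5148 + 4027)) + 15203 = (2077 + 9175) + 15203 = 11252 + 15203 = 26455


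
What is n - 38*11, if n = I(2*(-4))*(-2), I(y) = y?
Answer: -402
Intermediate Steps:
n = 16 (n = (2*(-4))*(-2) = -8*(-2) = 16)
n - 38*11 = 16 - 38*11 = 16 - 418 = -402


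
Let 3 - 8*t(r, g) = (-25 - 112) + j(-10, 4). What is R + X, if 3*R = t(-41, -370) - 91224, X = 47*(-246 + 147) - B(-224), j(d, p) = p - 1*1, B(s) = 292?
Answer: -848335/24 ≈ -35347.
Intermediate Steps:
j(d, p) = -1 + p (j(d, p) = p - 1 = -1 + p)
t(r, g) = 137/8 (t(r, g) = 3/8 - ((-25 - 112) + (-1 + 4))/8 = 3/8 - (-137 + 3)/8 = 3/8 - ⅛*(-134) = 3/8 + 67/4 = 137/8)
X = -4945 (X = 47*(-246 + 147) - 1*292 = 47*(-99) - 292 = -4653 - 292 = -4945)
R = -729655/24 (R = (137/8 - 91224)/3 = (⅓)*(-729655/8) = -729655/24 ≈ -30402.)
R + X = -729655/24 - 4945 = -848335/24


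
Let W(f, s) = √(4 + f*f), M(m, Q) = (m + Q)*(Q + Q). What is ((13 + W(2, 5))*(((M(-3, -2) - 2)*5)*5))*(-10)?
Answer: -58500 - 9000*√2 ≈ -71228.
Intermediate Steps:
M(m, Q) = 2*Q*(Q + m) (M(m, Q) = (Q + m)*(2*Q) = 2*Q*(Q + m))
W(f, s) = √(4 + f²)
((13 + W(2, 5))*(((M(-3, -2) - 2)*5)*5))*(-10) = ((13 + √(4 + 2²))*(((2*(-2)*(-2 - 3) - 2)*5)*5))*(-10) = ((13 + √(4 + 4))*(((2*(-2)*(-5) - 2)*5)*5))*(-10) = ((13 + √8)*(((20 - 2)*5)*5))*(-10) = ((13 + 2*√2)*((18*5)*5))*(-10) = ((13 + 2*√2)*(90*5))*(-10) = ((13 + 2*√2)*450)*(-10) = (5850 + 900*√2)*(-10) = -58500 - 9000*√2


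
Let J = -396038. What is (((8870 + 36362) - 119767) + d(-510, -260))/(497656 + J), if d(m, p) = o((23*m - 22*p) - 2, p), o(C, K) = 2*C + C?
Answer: -92571/101618 ≈ -0.91097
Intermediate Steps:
o(C, K) = 3*C
d(m, p) = -6 - 66*p + 69*m (d(m, p) = 3*((23*m - 22*p) - 2) = 3*((-22*p + 23*m) - 2) = 3*(-2 - 22*p + 23*m) = -6 - 66*p + 69*m)
(((8870 + 36362) - 119767) + d(-510, -260))/(497656 + J) = (((8870 + 36362) - 119767) + (-6 - 66*(-260) + 69*(-510)))/(497656 - 396038) = ((45232 - 119767) + (-6 + 17160 - 35190))/101618 = (-74535 - 18036)*(1/101618) = -92571*1/101618 = -92571/101618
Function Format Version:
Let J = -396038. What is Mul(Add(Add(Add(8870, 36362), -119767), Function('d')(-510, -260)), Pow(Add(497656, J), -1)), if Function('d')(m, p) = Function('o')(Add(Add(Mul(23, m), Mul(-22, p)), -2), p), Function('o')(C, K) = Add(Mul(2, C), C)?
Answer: Rational(-92571, 101618) ≈ -0.91097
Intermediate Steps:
Function('o')(C, K) = Mul(3, C)
Function('d')(m, p) = Add(-6, Mul(-66, p), Mul(69, m)) (Function('d')(m, p) = Mul(3, Add(Add(Mul(23, m), Mul(-22, p)), -2)) = Mul(3, Add(Add(Mul(-22, p), Mul(23, m)), -2)) = Mul(3, Add(-2, Mul(-22, p), Mul(23, m))) = Add(-6, Mul(-66, p), Mul(69, m)))
Mul(Add(Add(Add(8870, 36362), -119767), Function('d')(-510, -260)), Pow(Add(497656, J), -1)) = Mul(Add(Add(Add(8870, 36362), -119767), Add(-6, Mul(-66, -260), Mul(69, -510))), Pow(Add(497656, -396038), -1)) = Mul(Add(Add(45232, -119767), Add(-6, 17160, -35190)), Pow(101618, -1)) = Mul(Add(-74535, -18036), Rational(1, 101618)) = Mul(-92571, Rational(1, 101618)) = Rational(-92571, 101618)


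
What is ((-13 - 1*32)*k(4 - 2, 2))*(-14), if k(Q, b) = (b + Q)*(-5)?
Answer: -12600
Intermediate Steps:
k(Q, b) = -5*Q - 5*b (k(Q, b) = (Q + b)*(-5) = -5*Q - 5*b)
((-13 - 1*32)*k(4 - 2, 2))*(-14) = ((-13 - 1*32)*(-5*(4 - 2) - 5*2))*(-14) = ((-13 - 32)*(-5*2 - 10))*(-14) = -45*(-10 - 10)*(-14) = -45*(-20)*(-14) = 900*(-14) = -12600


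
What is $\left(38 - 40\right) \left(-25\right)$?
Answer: $50$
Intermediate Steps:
$\left(38 - 40\right) \left(-25\right) = \left(-2\right) \left(-25\right) = 50$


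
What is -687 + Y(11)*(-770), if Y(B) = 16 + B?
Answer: -21477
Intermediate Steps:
-687 + Y(11)*(-770) = -687 + (16 + 11)*(-770) = -687 + 27*(-770) = -687 - 20790 = -21477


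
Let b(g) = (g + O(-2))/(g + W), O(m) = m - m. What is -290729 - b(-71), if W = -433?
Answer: -146527487/504 ≈ -2.9073e+5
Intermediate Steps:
O(m) = 0
b(g) = g/(-433 + g) (b(g) = (g + 0)/(g - 433) = g/(-433 + g))
-290729 - b(-71) = -290729 - (-71)/(-433 - 71) = -290729 - (-71)/(-504) = -290729 - (-71)*(-1)/504 = -290729 - 1*71/504 = -290729 - 71/504 = -146527487/504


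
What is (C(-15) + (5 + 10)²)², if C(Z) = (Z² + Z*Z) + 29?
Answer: 495616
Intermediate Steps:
C(Z) = 29 + 2*Z² (C(Z) = (Z² + Z²) + 29 = 2*Z² + 29 = 29 + 2*Z²)
(C(-15) + (5 + 10)²)² = ((29 + 2*(-15)²) + (5 + 10)²)² = ((29 + 2*225) + 15²)² = ((29 + 450) + 225)² = (479 + 225)² = 704² = 495616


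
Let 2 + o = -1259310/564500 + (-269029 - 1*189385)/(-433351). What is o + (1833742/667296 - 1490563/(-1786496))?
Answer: 186531724642675599361/455663608437944188800 ≈ 0.40936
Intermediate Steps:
o = -77620182381/24462663950 (o = -2 + (-1259310/564500 + (-269029 - 1*189385)/(-433351)) = -2 + (-1259310*1/564500 + (-269029 - 189385)*(-1/433351)) = -2 + (-125931/56450 - 458414*(-1/433351)) = -2 + (-125931/56450 + 458414/433351) = -2 - 28694854481/24462663950 = -77620182381/24462663950 ≈ -3.1730)
o + (1833742/667296 - 1490563/(-1786496)) = -77620182381/24462663950 + (1833742/667296 - 1490563/(-1786496)) = -77620182381/24462663950 + (1833742*(1/667296) - 1490563*(-1/1786496)) = -77620182381/24462663950 + (916871/333648 + 1490563/1786496) = -77620182381/24462663950 + 133456858615/37253801088 = 186531724642675599361/455663608437944188800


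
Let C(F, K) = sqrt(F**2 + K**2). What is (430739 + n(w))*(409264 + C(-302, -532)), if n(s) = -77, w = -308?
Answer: 176254452768 + 861324*sqrt(93557) ≈ 1.7652e+11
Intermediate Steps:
(430739 + n(w))*(409264 + C(-302, -532)) = (430739 - 77)*(409264 + sqrt((-302)**2 + (-532)**2)) = 430662*(409264 + sqrt(91204 + 283024)) = 430662*(409264 + sqrt(374228)) = 430662*(409264 + 2*sqrt(93557)) = 176254452768 + 861324*sqrt(93557)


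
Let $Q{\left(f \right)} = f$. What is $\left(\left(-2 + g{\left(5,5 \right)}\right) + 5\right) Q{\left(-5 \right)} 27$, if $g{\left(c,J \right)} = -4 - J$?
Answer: $810$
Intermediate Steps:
$\left(\left(-2 + g{\left(5,5 \right)}\right) + 5\right) Q{\left(-5 \right)} 27 = \left(\left(-2 - 9\right) + 5\right) \left(-5\right) 27 = \left(-11 + 5\right) \left(-5\right) 27 = \left(-6\right) \left(-5\right) 27 = 30 \cdot 27 = 810$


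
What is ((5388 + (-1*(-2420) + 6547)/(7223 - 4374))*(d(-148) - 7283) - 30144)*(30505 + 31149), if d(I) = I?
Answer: -1006029682035810/407 ≈ -2.4718e+12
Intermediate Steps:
((5388 + (-1*(-2420) + 6547)/(7223 - 4374))*(d(-148) - 7283) - 30144)*(30505 + 31149) = ((5388 + (-1*(-2420) + 6547)/(7223 - 4374))*(-148 - 7283) - 30144)*(30505 + 31149) = ((5388 + (2420 + 6547)/2849)*(-7431) - 30144)*61654 = ((5388 + 8967*(1/2849))*(-7431) - 30144)*61654 = ((5388 + 1281/407)*(-7431) - 30144)*61654 = ((2194197/407)*(-7431) - 30144)*61654 = (-16305077907/407 - 30144)*61654 = -16317346515/407*61654 = -1006029682035810/407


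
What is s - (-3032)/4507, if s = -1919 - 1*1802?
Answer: -16767515/4507 ≈ -3720.3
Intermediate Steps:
s = -3721 (s = -1919 - 1802 = -3721)
s - (-3032)/4507 = -3721 - (-3032)/4507 = -3721 - 1*(-3032/4507) = -3721 + 3032/4507 = -16767515/4507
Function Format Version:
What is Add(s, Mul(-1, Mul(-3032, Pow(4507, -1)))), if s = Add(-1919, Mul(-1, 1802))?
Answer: Rational(-16767515, 4507) ≈ -3720.3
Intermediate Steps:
s = -3721 (s = Add(-1919, -1802) = -3721)
Add(s, Mul(-1, Mul(-3032, Pow(4507, -1)))) = Add(-3721, Mul(-1, Mul(-3032, Pow(4507, -1)))) = Add(-3721, Mul(-1, Mul(-3032, Rational(1, 4507)))) = Add(-3721, Mul(-1, Rational(-3032, 4507))) = Add(-3721, Rational(3032, 4507)) = Rational(-16767515, 4507)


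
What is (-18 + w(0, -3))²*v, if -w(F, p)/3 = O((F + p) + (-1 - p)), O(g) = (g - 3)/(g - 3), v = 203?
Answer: 89523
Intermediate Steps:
O(g) = 1 (O(g) = (-3 + g)/(-3 + g) = 1)
w(F, p) = -3 (w(F, p) = -3*1 = -3)
(-18 + w(0, -3))²*v = (-18 - 3)²*203 = (-21)²*203 = 441*203 = 89523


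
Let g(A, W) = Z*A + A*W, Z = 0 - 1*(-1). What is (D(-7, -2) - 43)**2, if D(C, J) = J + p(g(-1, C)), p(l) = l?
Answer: 1521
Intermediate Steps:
Z = 1 (Z = 0 + 1 = 1)
g(A, W) = A + A*W (g(A, W) = 1*A + A*W = A + A*W)
D(C, J) = -1 + J - C (D(C, J) = J - (1 + C) = J + (-1 - C) = -1 + J - C)
(D(-7, -2) - 43)**2 = ((-1 - 2 - 1*(-7)) - 43)**2 = ((-1 - 2 + 7) - 43)**2 = (4 - 43)**2 = (-39)**2 = 1521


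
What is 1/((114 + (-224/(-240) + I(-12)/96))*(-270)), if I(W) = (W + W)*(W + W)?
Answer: -1/32652 ≈ -3.0626e-5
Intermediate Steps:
I(W) = 4*W² (I(W) = (2*W)*(2*W) = 4*W²)
1/((114 + (-224/(-240) + I(-12)/96))*(-270)) = 1/((114 + (-224/(-240) + (4*(-12)²)/96))*(-270)) = 1/((114 + (-224*(-1/240) + (4*144)*(1/96)))*(-270)) = 1/((114 + (14/15 + 576*(1/96)))*(-270)) = 1/((114 + (14/15 + 6))*(-270)) = 1/((114 + 104/15)*(-270)) = 1/((1814/15)*(-270)) = 1/(-32652) = -1/32652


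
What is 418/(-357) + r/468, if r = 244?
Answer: -9043/13923 ≈ -0.64950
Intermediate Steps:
418/(-357) + r/468 = 418/(-357) + 244/468 = 418*(-1/357) + 244*(1/468) = -418/357 + 61/117 = -9043/13923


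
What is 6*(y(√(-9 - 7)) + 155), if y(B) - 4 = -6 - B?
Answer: 918 - 24*I ≈ 918.0 - 24.0*I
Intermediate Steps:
y(B) = -2 - B (y(B) = 4 + (-6 - B) = -2 - B)
6*(y(√(-9 - 7)) + 155) = 6*((-2 - √(-9 - 7)) + 155) = 6*((-2 - √(-16)) + 155) = 6*((-2 - 4*I) + 155) = 6*(153 - 4*I) = 918 - 24*I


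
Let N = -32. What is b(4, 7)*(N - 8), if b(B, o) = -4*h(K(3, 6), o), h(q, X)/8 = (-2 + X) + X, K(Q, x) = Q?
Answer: 15360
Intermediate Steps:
h(q, X) = -16 + 16*X (h(q, X) = 8*((-2 + X) + X) = 8*(-2 + 2*X) = -16 + 16*X)
b(B, o) = 64 - 64*o (b(B, o) = -4*(-16 + 16*o) = 64 - 64*o)
b(4, 7)*(N - 8) = (64 - 64*7)*(-32 - 8) = (64 - 448)*(-40) = -384*(-40) = 15360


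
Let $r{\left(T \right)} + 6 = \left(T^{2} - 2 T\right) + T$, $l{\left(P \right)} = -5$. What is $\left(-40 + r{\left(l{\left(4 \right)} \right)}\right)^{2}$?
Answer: $256$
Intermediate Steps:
$r{\left(T \right)} = -6 + T^{2} - T$ ($r{\left(T \right)} = -6 + \left(\left(T^{2} - 2 T\right) + T\right) = -6 + \left(T^{2} - T\right) = -6 + T^{2} - T$)
$\left(-40 + r{\left(l{\left(4 \right)} \right)}\right)^{2} = \left(-40 - \left(1 - 25\right)\right)^{2} = \left(-40 + \left(-6 + 25 + 5\right)\right)^{2} = \left(-40 + 24\right)^{2} = \left(-16\right)^{2} = 256$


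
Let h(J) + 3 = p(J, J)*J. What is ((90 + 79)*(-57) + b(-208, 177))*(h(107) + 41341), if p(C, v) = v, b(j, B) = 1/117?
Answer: -59494116220/117 ≈ -5.0850e+8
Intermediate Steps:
b(j, B) = 1/117
h(J) = -3 + J² (h(J) = -3 + J*J = -3 + J²)
((90 + 79)*(-57) + b(-208, 177))*(h(107) + 41341) = ((90 + 79)*(-57) + 1/117)*((-3 + 107²) + 41341) = (169*(-57) + 1/117)*((-3 + 11449) + 41341) = (-9633 + 1/117)*(11446 + 41341) = -1127060/117*52787 = -59494116220/117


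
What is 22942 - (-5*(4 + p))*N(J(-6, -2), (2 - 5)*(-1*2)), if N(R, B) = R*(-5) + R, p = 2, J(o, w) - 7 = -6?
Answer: 22822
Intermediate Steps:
J(o, w) = 1 (J(o, w) = 7 - 6 = 1)
N(R, B) = -4*R (N(R, B) = -5*R + R = -4*R)
22942 - (-5*(4 + p))*N(J(-6, -2), (2 - 5)*(-1*2)) = 22942 - (-5*(4 + 2))*(-4*1) = 22942 - (-5*6)*(-4) = 22942 - (-30)*(-4) = 22942 - 1*120 = 22942 - 120 = 22822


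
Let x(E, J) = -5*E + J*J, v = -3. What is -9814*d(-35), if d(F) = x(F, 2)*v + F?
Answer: 5613608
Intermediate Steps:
x(E, J) = J**2 - 5*E (x(E, J) = -5*E + J**2 = J**2 - 5*E)
d(F) = -12 + 16*F (d(F) = (2**2 - 5*F)*(-3) + F = (4 - 5*F)*(-3) + F = (-12 + 15*F) + F = -12 + 16*F)
-9814*d(-35) = -9814/(1/(-12 + 16*(-35))) = -9814/(1/(-12 - 560)) = -9814/(1/(-572)) = -9814/(-1/572) = -9814*(-572) = 5613608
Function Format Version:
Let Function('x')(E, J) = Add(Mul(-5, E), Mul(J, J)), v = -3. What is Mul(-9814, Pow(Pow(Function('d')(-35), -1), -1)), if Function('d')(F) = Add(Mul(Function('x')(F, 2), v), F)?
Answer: 5613608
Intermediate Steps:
Function('x')(E, J) = Add(Pow(J, 2), Mul(-5, E)) (Function('x')(E, J) = Add(Mul(-5, E), Pow(J, 2)) = Add(Pow(J, 2), Mul(-5, E)))
Function('d')(F) = Add(-12, Mul(16, F)) (Function('d')(F) = Add(Mul(Add(Pow(2, 2), Mul(-5, F)), -3), F) = Add(Mul(Add(4, Mul(-5, F)), -3), F) = Add(Add(-12, Mul(15, F)), F) = Add(-12, Mul(16, F)))
Mul(-9814, Pow(Pow(Function('d')(-35), -1), -1)) = Mul(-9814, Pow(Pow(Add(-12, Mul(16, -35)), -1), -1)) = Mul(-9814, Pow(Pow(Add(-12, -560), -1), -1)) = Mul(-9814, Pow(Pow(-572, -1), -1)) = Mul(-9814, Pow(Rational(-1, 572), -1)) = Mul(-9814, -572) = 5613608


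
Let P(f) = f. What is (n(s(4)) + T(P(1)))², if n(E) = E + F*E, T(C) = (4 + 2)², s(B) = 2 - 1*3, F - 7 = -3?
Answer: 961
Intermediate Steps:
F = 4 (F = 7 - 3 = 4)
s(B) = -1 (s(B) = 2 - 3 = -1)
T(C) = 36 (T(C) = 6² = 36)
n(E) = 5*E (n(E) = E + 4*E = 5*E)
(n(s(4)) + T(P(1)))² = (5*(-1) + 36)² = (-5 + 36)² = 31² = 961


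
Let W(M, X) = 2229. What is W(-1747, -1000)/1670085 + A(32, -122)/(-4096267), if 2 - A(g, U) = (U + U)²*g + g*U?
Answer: 1061457668351/2280371357565 ≈ 0.46548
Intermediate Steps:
A(g, U) = 2 - U*g - 4*g*U² (A(g, U) = 2 - ((U + U)²*g + g*U) = 2 - ((2*U)²*g + U*g) = 2 - ((4*U²)*g + U*g) = 2 - (4*g*U² + U*g) = 2 - (U*g + 4*g*U²) = 2 + (-U*g - 4*g*U²) = 2 - U*g - 4*g*U²)
W(-1747, -1000)/1670085 + A(32, -122)/(-4096267) = 2229/1670085 + (2 - 1*(-122)*32 - 4*32*(-122)²)/(-4096267) = 2229*(1/1670085) + (2 + 3904 - 4*32*14884)*(-1/4096267) = 743/556695 + (2 + 3904 - 1905152)*(-1/4096267) = 743/556695 - 1901246*(-1/4096267) = 743/556695 + 1901246/4096267 = 1061457668351/2280371357565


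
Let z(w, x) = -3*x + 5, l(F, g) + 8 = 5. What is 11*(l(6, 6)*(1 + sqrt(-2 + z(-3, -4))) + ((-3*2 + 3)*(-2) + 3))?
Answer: 66 - 33*sqrt(15) ≈ -61.808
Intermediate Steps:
l(F, g) = -3 (l(F, g) = -8 + 5 = -3)
z(w, x) = 5 - 3*x
11*(l(6, 6)*(1 + sqrt(-2 + z(-3, -4))) + ((-3*2 + 3)*(-2) + 3)) = 11*(-3*(1 + sqrt(-2 + (5 - 3*(-4)))) + ((-3*2 + 3)*(-2) + 3)) = 11*(-3*(1 + sqrt(-2 + (5 + 12))) + ((-6 + 3)*(-2) + 3)) = 11*(-3*(1 + sqrt(-2 + 17)) + (-3*(-2) + 3)) = 11*(-3*(1 + sqrt(15)) + (6 + 3)) = 11*((-3 - 3*sqrt(15)) + 9) = 11*(6 - 3*sqrt(15)) = 66 - 33*sqrt(15)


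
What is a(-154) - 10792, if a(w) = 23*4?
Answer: -10700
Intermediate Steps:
a(w) = 92
a(-154) - 10792 = 92 - 10792 = -10700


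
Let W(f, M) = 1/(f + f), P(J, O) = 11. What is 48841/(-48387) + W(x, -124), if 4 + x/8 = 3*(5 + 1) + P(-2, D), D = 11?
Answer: -19488013/19354800 ≈ -1.0069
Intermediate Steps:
x = 200 (x = -32 + 8*(3*(5 + 1) + 11) = -32 + 8*(3*6 + 11) = -32 + 8*(18 + 11) = -32 + 8*29 = -32 + 232 = 200)
W(f, M) = 1/(2*f)
48841/(-48387) + W(x, -124) = 48841/(-48387) + (½)/200 = 48841*(-1/48387) + (½)*(1/200) = -48841/48387 + 1/400 = -19488013/19354800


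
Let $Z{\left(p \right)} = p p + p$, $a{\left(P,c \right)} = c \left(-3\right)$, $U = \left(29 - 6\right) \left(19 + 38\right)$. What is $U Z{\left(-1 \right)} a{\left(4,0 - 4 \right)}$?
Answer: $0$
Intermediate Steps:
$U = 1311$ ($U = 23 \cdot 57 = 1311$)
$a{\left(P,c \right)} = - 3 c$
$Z{\left(p \right)} = p + p^{2}$ ($Z{\left(p \right)} = p^{2} + p = p + p^{2}$)
$U Z{\left(-1 \right)} a{\left(4,0 - 4 \right)} = 1311 \left(- (1 - 1)\right) \left(- 3 \left(0 - 4\right)\right) = 1311 \left(\left(-1\right) 0\right) \left(- 3 \left(0 - 4\right)\right) = 1311 \cdot 0 \left(\left(-3\right) \left(-4\right)\right) = 0 \cdot 12 = 0$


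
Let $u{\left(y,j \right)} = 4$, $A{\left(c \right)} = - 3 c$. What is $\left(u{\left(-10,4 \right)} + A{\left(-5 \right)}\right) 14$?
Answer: $266$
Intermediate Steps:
$\left(u{\left(-10,4 \right)} + A{\left(-5 \right)}\right) 14 = \left(4 - -15\right) 14 = \left(4 + 15\right) 14 = 19 \cdot 14 = 266$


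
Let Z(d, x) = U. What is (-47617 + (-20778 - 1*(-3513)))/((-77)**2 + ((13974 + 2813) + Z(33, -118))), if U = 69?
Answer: -64882/22785 ≈ -2.8476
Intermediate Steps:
Z(d, x) = 69
(-47617 + (-20778 - 1*(-3513)))/((-77)**2 + ((13974 + 2813) + Z(33, -118))) = (-47617 + (-20778 - 1*(-3513)))/((-77)**2 + ((13974 + 2813) + 69)) = (-47617 + (-20778 + 3513))/(5929 + (16787 + 69)) = (-47617 - 17265)/(5929 + 16856) = -64882/22785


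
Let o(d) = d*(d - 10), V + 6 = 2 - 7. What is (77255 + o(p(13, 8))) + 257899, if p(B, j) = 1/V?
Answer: 40553745/121 ≈ 3.3516e+5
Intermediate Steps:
V = -11 (V = -6 + (2 - 7) = -6 - 5 = -11)
p(B, j) = -1/11 (p(B, j) = 1/(-11) = -1/11)
o(d) = d*(-10 + d)
(77255 + o(p(13, 8))) + 257899 = (77255 - (-10 - 1/11)/11) + 257899 = (77255 - 1/11*(-111/11)) + 257899 = (77255 + 111/121) + 257899 = 9347966/121 + 257899 = 40553745/121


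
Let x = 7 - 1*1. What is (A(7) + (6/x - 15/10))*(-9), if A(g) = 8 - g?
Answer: -9/2 ≈ -4.5000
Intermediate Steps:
x = 6 (x = 7 - 1 = 6)
(A(7) + (6/x - 15/10))*(-9) = ((8 - 1*7) + (6/6 - 15/10))*(-9) = ((8 - 7) + (6*(⅙) - 15*⅒))*(-9) = (1 + (1 - 3/2))*(-9) = (1 - ½)*(-9) = (½)*(-9) = -9/2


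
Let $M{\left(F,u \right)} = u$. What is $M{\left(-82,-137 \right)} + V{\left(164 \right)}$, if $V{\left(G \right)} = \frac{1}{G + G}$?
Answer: $- \frac{44935}{328} \approx -137.0$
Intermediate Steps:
$V{\left(G \right)} = \frac{1}{2 G}$
$M{\left(-82,-137 \right)} + V{\left(164 \right)} = -137 + \frac{1}{2 \cdot 164} = -137 + \frac{1}{2} \cdot \frac{1}{164} = -137 + \frac{1}{328} = - \frac{44935}{328}$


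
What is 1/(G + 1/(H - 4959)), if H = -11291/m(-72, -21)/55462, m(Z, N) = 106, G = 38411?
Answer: 29153833439/1119827890346457 ≈ 2.6034e-5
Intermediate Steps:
H = -11291/5878972 (H = -11291/106/55462 = -11291*1/106*(1/55462) = -11291/106*1/55462 = -11291/5878972 ≈ -0.0019206)
1/(G + 1/(H - 4959)) = 1/(38411 + 1/(-11291/5878972 - 4959)) = 1/(38411 + 1/(-29153833439/5878972)) = 1/(38411 - 5878972/29153833439) = 1/(1119827890346457/29153833439) = 29153833439/1119827890346457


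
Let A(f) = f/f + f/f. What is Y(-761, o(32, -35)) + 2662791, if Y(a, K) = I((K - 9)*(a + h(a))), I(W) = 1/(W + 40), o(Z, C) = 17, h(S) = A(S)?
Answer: 16061955311/6032 ≈ 2.6628e+6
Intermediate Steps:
A(f) = 2 (A(f) = 1 + 1 = 2)
h(S) = 2
I(W) = 1/(40 + W)
Y(a, K) = 1/(40 + (-9 + K)*(2 + a)) (Y(a, K) = 1/(40 + (K - 9)*(a + 2)) = 1/(40 + (-9 + K)*(2 + a)))
Y(-761, o(32, -35)) + 2662791 = 1/(22 - 9*(-761) + 2*17 + 17*(-761)) + 2662791 = 1/(22 + 6849 + 34 - 12937) + 2662791 = 1/(-6032) + 2662791 = -1/6032 + 2662791 = 16061955311/6032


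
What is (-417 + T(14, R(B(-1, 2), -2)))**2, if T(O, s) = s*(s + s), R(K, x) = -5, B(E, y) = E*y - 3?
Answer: 134689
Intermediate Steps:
B(E, y) = -3 + E*y
T(O, s) = 2*s**2 (T(O, s) = s*(2*s) = 2*s**2)
(-417 + T(14, R(B(-1, 2), -2)))**2 = (-417 + 2*(-5)**2)**2 = (-417 + 2*25)**2 = (-417 + 50)**2 = (-367)**2 = 134689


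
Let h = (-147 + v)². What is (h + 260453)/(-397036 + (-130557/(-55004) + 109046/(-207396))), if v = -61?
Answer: -123738748572276/161757521419987 ≈ -0.76496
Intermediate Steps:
h = 43264 (h = (-147 - 61)² = (-208)² = 43264)
(h + 260453)/(-397036 + (-130557/(-55004) + 109046/(-207396))) = (43264 + 260453)/(-397036 + (-130557/(-55004) + 109046/(-207396))) = 303717/(-397036 + (-130557*(-1/55004) + 109046*(-1/207396))) = 303717/(-397036 + (130557/55004 - 7789/14814)) = 303717/(-397036 + 752822621/407414628) = 303717/(-161757521419987/407414628) = 303717*(-407414628/161757521419987) = -123738748572276/161757521419987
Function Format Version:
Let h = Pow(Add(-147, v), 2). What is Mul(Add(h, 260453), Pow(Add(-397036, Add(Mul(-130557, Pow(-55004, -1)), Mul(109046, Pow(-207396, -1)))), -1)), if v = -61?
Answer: Rational(-123738748572276, 161757521419987) ≈ -0.76496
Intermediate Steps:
h = 43264 (h = Pow(Add(-147, -61), 2) = Pow(-208, 2) = 43264)
Mul(Add(h, 260453), Pow(Add(-397036, Add(Mul(-130557, Pow(-55004, -1)), Mul(109046, Pow(-207396, -1)))), -1)) = Mul(Add(43264, 260453), Pow(Add(-397036, Add(Mul(-130557, Pow(-55004, -1)), Mul(109046, Pow(-207396, -1)))), -1)) = Mul(303717, Pow(Add(-397036, Add(Mul(-130557, Rational(-1, 55004)), Mul(109046, Rational(-1, 207396)))), -1)) = Mul(303717, Pow(Add(-397036, Add(Rational(130557, 55004), Rational(-7789, 14814))), -1)) = Mul(303717, Pow(Add(-397036, Rational(752822621, 407414628)), -1)) = Mul(303717, Pow(Rational(-161757521419987, 407414628), -1)) = Mul(303717, Rational(-407414628, 161757521419987)) = Rational(-123738748572276, 161757521419987)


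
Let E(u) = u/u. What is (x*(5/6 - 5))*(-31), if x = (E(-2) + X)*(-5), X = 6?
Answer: -27125/6 ≈ -4520.8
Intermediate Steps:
E(u) = 1
x = -35 (x = (1 + 6)*(-5) = 7*(-5) = -35)
(x*(5/6 - 5))*(-31) = -35*(5/6 - 5)*(-31) = -35*((⅙)*5 - 5)*(-31) = -35*(⅚ - 5)*(-31) = -35*(-25/6)*(-31) = (875/6)*(-31) = -27125/6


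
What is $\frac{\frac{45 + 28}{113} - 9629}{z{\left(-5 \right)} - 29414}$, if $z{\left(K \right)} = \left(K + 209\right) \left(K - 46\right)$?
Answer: $\frac{544002}{2249717} \approx 0.24181$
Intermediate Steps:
$z{\left(K \right)} = \left(-46 + K\right) \left(209 + K\right)$ ($z{\left(K \right)} = \left(209 + K\right) \left(-46 + K\right) = \left(-46 + K\right) \left(209 + K\right)$)
$\frac{\frac{45 + 28}{113} - 9629}{z{\left(-5 \right)} - 29414} = \frac{\frac{45 + 28}{113} - 9629}{\left(-9614 + \left(-5\right)^{2} + 163 \left(-5\right)\right) - 29414} = \frac{73 \cdot \frac{1}{113} - 9629}{\left(-9614 + 25 - 815\right) - 29414} = \frac{\frac{73}{113} - 9629}{-10404 - 29414} = - \frac{1088004}{113 \left(-39818\right)} = \left(- \frac{1088004}{113}\right) \left(- \frac{1}{39818}\right) = \frac{544002}{2249717}$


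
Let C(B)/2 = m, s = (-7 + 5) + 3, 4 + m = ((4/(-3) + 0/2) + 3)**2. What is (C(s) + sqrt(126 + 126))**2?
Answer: 20896/81 - 88*sqrt(7)/3 ≈ 180.37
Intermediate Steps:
m = -11/9 (m = -4 + ((4/(-3) + 0/2) + 3)**2 = -4 + ((4*(-1/3) + 0*(1/2)) + 3)**2 = -4 + ((-4/3 + 0) + 3)**2 = -4 + (-4/3 + 3)**2 = -4 + (5/3)**2 = -4 + 25/9 = -11/9 ≈ -1.2222)
s = 1 (s = -2 + 3 = 1)
C(B) = -22/9 (C(B) = 2*(-11/9) = -22/9)
(C(s) + sqrt(126 + 126))**2 = (-22/9 + sqrt(126 + 126))**2 = (-22/9 + sqrt(252))**2 = (-22/9 + 6*sqrt(7))**2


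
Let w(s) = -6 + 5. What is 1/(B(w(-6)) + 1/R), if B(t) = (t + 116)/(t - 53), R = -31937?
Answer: -1724598/3672809 ≈ -0.46956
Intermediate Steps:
w(s) = -1
B(t) = (116 + t)/(-53 + t)
1/(B(w(-6)) + 1/R) = 1/((116 - 1)/(-53 - 1) + 1/(-31937)) = 1/(115/(-54) - 1/31937) = 1/(-1/54*115 - 1/31937) = 1/(-115/54 - 1/31937) = 1/(-3672809/1724598) = -1724598/3672809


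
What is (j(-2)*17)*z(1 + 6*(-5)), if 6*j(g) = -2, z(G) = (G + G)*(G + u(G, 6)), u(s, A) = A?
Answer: -22678/3 ≈ -7559.3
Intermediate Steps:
z(G) = 2*G*(6 + G) (z(G) = (G + G)*(G + 6) = (2*G)*(6 + G) = 2*G*(6 + G))
j(g) = -⅓ (j(g) = (⅙)*(-2) = -⅓)
(j(-2)*17)*z(1 + 6*(-5)) = (-⅓*17)*(2*(1 + 6*(-5))*(6 + (1 + 6*(-5)))) = -34*(1 - 30)*(6 + (1 - 30))/3 = -34*(-29)*(6 - 29)/3 = -34*(-29)*(-23)/3 = -17/3*1334 = -22678/3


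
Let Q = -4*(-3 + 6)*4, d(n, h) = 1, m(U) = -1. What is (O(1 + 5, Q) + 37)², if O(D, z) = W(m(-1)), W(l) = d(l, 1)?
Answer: 1444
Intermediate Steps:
W(l) = 1
Q = -48 (Q = -12*4 = -4*12 = -48)
O(D, z) = 1
(O(1 + 5, Q) + 37)² = (1 + 37)² = 38² = 1444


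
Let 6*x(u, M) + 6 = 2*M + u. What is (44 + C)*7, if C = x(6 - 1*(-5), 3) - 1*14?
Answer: 1337/6 ≈ 222.83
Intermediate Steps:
x(u, M) = -1 + M/3 + u/6 (x(u, M) = -1 + (2*M + u)/6 = -1 + (u + 2*M)/6 = -1 + (M/3 + u/6) = -1 + M/3 + u/6)
C = -73/6 (C = (-1 + (⅓)*3 + (6 - 1*(-5))/6) - 1*14 = (-1 + 1 + (6 + 5)/6) - 14 = (-1 + 1 + (⅙)*11) - 14 = (-1 + 1 + 11/6) - 14 = 11/6 - 14 = -73/6 ≈ -12.167)
(44 + C)*7 = (44 - 73/6)*7 = (191/6)*7 = 1337/6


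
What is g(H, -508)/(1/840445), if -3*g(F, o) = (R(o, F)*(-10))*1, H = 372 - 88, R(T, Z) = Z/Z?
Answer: 8404450/3 ≈ 2.8015e+6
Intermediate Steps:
R(T, Z) = 1
H = 284
g(F, o) = 10/3 (g(F, o) = -1*(-10)/3 = -(-10)/3 = -⅓*(-10) = 10/3)
g(H, -508)/(1/840445) = 10/(3*(1/840445)) = (10/3)*840445 = 8404450/3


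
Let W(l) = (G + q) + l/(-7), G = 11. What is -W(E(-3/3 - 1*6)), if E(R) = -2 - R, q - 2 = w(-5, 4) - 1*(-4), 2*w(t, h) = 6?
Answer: -135/7 ≈ -19.286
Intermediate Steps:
w(t, h) = 3 (w(t, h) = (½)*6 = 3)
q = 9 (q = 2 + (3 - 1*(-4)) = 2 + (3 + 4) = 2 + 7 = 9)
W(l) = 20 - l/7 (W(l) = (11 + 9) + l/(-7) = 20 + l*(-⅐) = 20 - l/7)
-W(E(-3/3 - 1*6)) = -(20 - (-2 - (-3/3 - 1*6))/7) = -(20 - (-2 - (-3*⅓ - 6))/7) = -(20 - (-2 - (-1 - 6))/7) = -(20 - (-2 - 1*(-7))/7) = -(20 - (-2 + 7)/7) = -(20 - ⅐*5) = -(20 - 5/7) = -1*135/7 = -135/7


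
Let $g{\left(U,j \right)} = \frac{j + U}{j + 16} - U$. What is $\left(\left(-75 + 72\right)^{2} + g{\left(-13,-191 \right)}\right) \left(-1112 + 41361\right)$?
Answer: $\frac{163169446}{175} \approx 9.324 \cdot 10^{5}$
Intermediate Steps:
$g{\left(U,j \right)} = - U + \frac{U + j}{16 + j}$ ($g{\left(U,j \right)} = \frac{U + j}{16 + j} - U = - U + \frac{U + j}{16 + j}$)
$\left(\left(-75 + 72\right)^{2} + g{\left(-13,-191 \right)}\right) \left(-1112 + 41361\right) = \left(\left(-75 + 72\right)^{2} + \frac{-191 - -195 - \left(-13\right) \left(-191\right)}{16 - 191}\right) \left(-1112 + 41361\right) = \left(\left(-3\right)^{2} + \frac{-191 + 195 - 2483}{-175}\right) 40249 = \left(9 - - \frac{2479}{175}\right) 40249 = \left(9 + \frac{2479}{175}\right) 40249 = \frac{4054}{175} \cdot 40249 = \frac{163169446}{175}$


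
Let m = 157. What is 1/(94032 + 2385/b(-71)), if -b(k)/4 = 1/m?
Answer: 4/1683 ≈ 0.0023767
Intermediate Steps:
b(k) = -4/157
1/(94032 + 2385/b(-71)) = 1/(94032 + 2385/(-4/157)) = 1/(94032 + 2385*(-157/4)) = 1/(94032 - 374445/4) = 1/(1683/4) = 4/1683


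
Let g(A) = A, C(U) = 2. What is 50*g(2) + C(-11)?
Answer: 102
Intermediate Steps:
50*g(2) + C(-11) = 50*2 + 2 = 100 + 2 = 102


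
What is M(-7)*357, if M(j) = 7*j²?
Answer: 122451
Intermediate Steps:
M(-7)*357 = (7*(-7)²)*357 = (7*49)*357 = 343*357 = 122451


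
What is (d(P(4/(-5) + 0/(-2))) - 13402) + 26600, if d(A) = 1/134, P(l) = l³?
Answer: 1768533/134 ≈ 13198.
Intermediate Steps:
d(A) = 1/134
(d(P(4/(-5) + 0/(-2))) - 13402) + 26600 = (1/134 - 13402) + 26600 = -1795867/134 + 26600 = 1768533/134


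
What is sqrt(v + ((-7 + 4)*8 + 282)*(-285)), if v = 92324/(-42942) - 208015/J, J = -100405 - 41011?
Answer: I*sqrt(169476788946564916719738)/1518171468 ≈ 271.17*I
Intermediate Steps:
J = -141416
v = -2061755327/3036342936 (v = 92324/(-42942) - 208015/(-141416) = 92324*(-1/42942) - 208015*(-1/141416) = -46162/21471 + 208015/141416 = -2061755327/3036342936 ≈ -0.67903)
sqrt(v + ((-7 + 4)*8 + 282)*(-285)) = sqrt(-2061755327/3036342936 + ((-7 + 4)*8 + 282)*(-285)) = sqrt(-2061755327/3036342936 + (-3*8 + 282)*(-285)) = sqrt(-2061755327/3036342936 + (-24 + 282)*(-285)) = sqrt(-2061755327/3036342936 + 258*(-285)) = sqrt(-2061755327/3036342936 - 73530) = sqrt(-223264357839407/3036342936) = I*sqrt(169476788946564916719738)/1518171468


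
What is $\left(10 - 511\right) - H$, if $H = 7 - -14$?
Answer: $-522$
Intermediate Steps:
$H = 21$ ($H = 7 + 14 = 21$)
$\left(10 - 511\right) - H = \left(10 - 511\right) - 21 = -501 - 21 = -522$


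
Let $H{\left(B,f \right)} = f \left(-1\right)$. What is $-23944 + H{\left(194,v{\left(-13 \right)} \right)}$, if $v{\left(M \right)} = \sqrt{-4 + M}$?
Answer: $-23944 - i \sqrt{17} \approx -23944.0 - 4.1231 i$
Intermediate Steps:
$H{\left(B,f \right)} = - f$
$-23944 + H{\left(194,v{\left(-13 \right)} \right)} = -23944 - \sqrt{-4 - 13} = -23944 - \sqrt{-17} = -23944 - i \sqrt{17}$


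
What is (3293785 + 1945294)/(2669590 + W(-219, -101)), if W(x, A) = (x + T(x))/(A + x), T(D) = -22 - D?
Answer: 838252640/427134411 ≈ 1.9625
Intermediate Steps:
W(x, A) = -22/(A + x) (W(x, A) = (x + (-22 - x))/(A + x) = -22/(A + x))
(3293785 + 1945294)/(2669590 + W(-219, -101)) = (3293785 + 1945294)/(2669590 - 22/(-101 - 219)) = 5239079/(2669590 - 22/(-320)) = 5239079/(2669590 - 22*(-1/320)) = 5239079/(2669590 + 11/160) = 5239079/(427134411/160) = 5239079*(160/427134411) = 838252640/427134411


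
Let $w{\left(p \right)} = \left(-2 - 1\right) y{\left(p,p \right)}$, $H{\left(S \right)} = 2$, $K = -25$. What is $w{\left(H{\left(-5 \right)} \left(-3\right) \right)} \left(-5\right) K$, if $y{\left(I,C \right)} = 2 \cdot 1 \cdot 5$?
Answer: $-3750$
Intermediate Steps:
$y{\left(I,C \right)} = 10$ ($y{\left(I,C \right)} = 2 \cdot 5 = 10$)
$w{\left(p \right)} = -30$ ($w{\left(p \right)} = \left(-2 - 1\right) 10 = \left(-3\right) 10 = -30$)
$w{\left(H{\left(-5 \right)} \left(-3\right) \right)} \left(-5\right) K = \left(-30\right) \left(-5\right) \left(-25\right) = 150 \left(-25\right) = -3750$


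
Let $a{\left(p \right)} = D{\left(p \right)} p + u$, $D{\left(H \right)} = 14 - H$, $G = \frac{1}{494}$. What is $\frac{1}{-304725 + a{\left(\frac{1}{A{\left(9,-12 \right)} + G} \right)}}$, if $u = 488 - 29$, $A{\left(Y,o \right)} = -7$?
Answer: $- \frac{11950849}{3636261174482} \approx -3.2866 \cdot 10^{-6}$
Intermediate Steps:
$G = \frac{1}{494} \approx 0.0020243$
$u = 459$
$a{\left(p \right)} = 459 + p \left(14 - p\right)$ ($a{\left(p \right)} = \left(14 - p\right) p + 459 = p \left(14 - p\right) + 459 = 459 + p \left(14 - p\right)$)
$\frac{1}{-304725 + a{\left(\frac{1}{A{\left(9,-12 \right)} + G} \right)}} = \frac{1}{-304725 + \left(459 - \frac{-14 + \frac{1}{-7 + \frac{1}{494}}}{-7 + \frac{1}{494}}\right)} = \frac{1}{-304725 + \left(459 - \frac{-14 + \frac{1}{- \frac{3457}{494}}}{- \frac{3457}{494}}\right)} = \frac{1}{-304725 + \left(459 - - \frac{494 \left(-14 - \frac{494}{3457}\right)}{3457}\right)} = \frac{1}{-304725 + \left(459 - \left(- \frac{494}{3457}\right) \left(- \frac{48892}{3457}\right)\right)} = \frac{1}{-304725 + \left(459 - \frac{24152648}{11950849}\right)} = \frac{1}{-304725 + \frac{5461287043}{11950849}} = \frac{1}{- \frac{3636261174482}{11950849}} = - \frac{11950849}{3636261174482}$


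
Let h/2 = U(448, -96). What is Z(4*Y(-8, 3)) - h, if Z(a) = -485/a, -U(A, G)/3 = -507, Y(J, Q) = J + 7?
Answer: -11683/4 ≈ -2920.8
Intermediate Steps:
Y(J, Q) = 7 + J
U(A, G) = 1521 (U(A, G) = -3*(-507) = 1521)
h = 3042 (h = 2*1521 = 3042)
Z(4*Y(-8, 3)) - h = -485*1/(4*(7 - 8)) - 1*3042 = -485/(4*(-1)) - 3042 = -485/(-4) - 3042 = -485*(-¼) - 3042 = 485/4 - 3042 = -11683/4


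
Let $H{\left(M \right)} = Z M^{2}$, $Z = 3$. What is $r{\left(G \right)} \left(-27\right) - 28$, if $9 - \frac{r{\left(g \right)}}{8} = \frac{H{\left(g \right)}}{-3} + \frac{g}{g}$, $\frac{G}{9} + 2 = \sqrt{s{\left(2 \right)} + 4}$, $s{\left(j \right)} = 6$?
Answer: $-246700 + 69984 \sqrt{10} \approx -25391.0$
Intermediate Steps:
$G = -18 + 9 \sqrt{10}$ ($G = -18 + 9 \sqrt{6 + 4} = -18 + 9 \sqrt{10} \approx 10.46$)
$H{\left(M \right)} = 3 M^{2}$
$r{\left(g \right)} = 64 + 8 g^{2}$ ($r{\left(g \right)} = 72 - 8 \left(\frac{3 g^{2}}{-3} + \frac{g}{g}\right) = 72 - 8 \left(3 g^{2} \left(- \frac{1}{3}\right) + 1\right) = 72 - 8 \left(- g^{2} + 1\right) = 72 - 8 \left(1 - g^{2}\right) = 72 + \left(-8 + 8 g^{2}\right) = 64 + 8 g^{2}$)
$r{\left(G \right)} \left(-27\right) - 28 = \left(64 + 8 \left(-18 + 9 \sqrt{10}\right)^{2}\right) \left(-27\right) - 28 = \left(-1728 - 216 \left(-18 + 9 \sqrt{10}\right)^{2}\right) - 28 = -1756 - 216 \left(-18 + 9 \sqrt{10}\right)^{2}$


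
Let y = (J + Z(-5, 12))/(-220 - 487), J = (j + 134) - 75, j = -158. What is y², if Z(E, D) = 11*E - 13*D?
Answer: 96100/499849 ≈ 0.19226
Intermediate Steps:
J = -99 (J = (-158 + 134) - 75 = -24 - 75 = -99)
Z(E, D) = -13*D + 11*E
y = 310/707 (y = (-99 + (-13*12 + 11*(-5)))/(-220 - 487) = (-99 + (-156 - 55))/(-707) = (-99 - 211)*(-1/707) = -310*(-1/707) = 310/707 ≈ 0.43847)
y² = (310/707)² = 96100/499849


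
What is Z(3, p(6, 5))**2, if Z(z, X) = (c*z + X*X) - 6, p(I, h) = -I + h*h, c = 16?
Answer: 162409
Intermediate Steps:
p(I, h) = h**2 - I (p(I, h) = -I + h**2 = h**2 - I)
Z(z, X) = -6 + X**2 + 16*z (Z(z, X) = (16*z + X*X) - 6 = (16*z + X**2) - 6 = (X**2 + 16*z) - 6 = -6 + X**2 + 16*z)
Z(3, p(6, 5))**2 = (-6 + (5**2 - 1*6)**2 + 16*3)**2 = (-6 + (25 - 6)**2 + 48)**2 = (-6 + 19**2 + 48)**2 = (-6 + 361 + 48)**2 = 403**2 = 162409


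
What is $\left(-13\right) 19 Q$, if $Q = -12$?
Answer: $2964$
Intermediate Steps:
$\left(-13\right) 19 Q = \left(-13\right) 19 \left(-12\right) = \left(-247\right) \left(-12\right) = 2964$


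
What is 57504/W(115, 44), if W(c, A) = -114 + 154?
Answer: 7188/5 ≈ 1437.6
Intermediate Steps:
W(c, A) = 40
57504/W(115, 44) = 57504/40 = 57504*(1/40) = 7188/5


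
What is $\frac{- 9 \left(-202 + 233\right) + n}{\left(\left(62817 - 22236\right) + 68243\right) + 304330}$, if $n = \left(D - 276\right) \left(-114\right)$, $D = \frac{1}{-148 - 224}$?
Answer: $\frac{1933489}{25615548} \approx 0.075481$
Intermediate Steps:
$D = - \frac{1}{372}$ ($D = \frac{1}{-372} = - \frac{1}{372} \approx -0.0026882$)
$n = \frac{1950787}{62}$ ($n = \left(- \frac{1}{372} - 276\right) \left(-114\right) = \left(- \frac{102673}{372}\right) \left(-114\right) = \frac{1950787}{62} \approx 31464.0$)
$\frac{- 9 \left(-202 + 233\right) + n}{\left(\left(62817 - 22236\right) + 68243\right) + 304330} = \frac{- 9 \left(-202 + 233\right) + \frac{1950787}{62}}{\left(\left(62817 - 22236\right) + 68243\right) + 304330} = \frac{\left(-9\right) 31 + \frac{1950787}{62}}{\left(40581 + 68243\right) + 304330} = \frac{-279 + \frac{1950787}{62}}{108824 + 304330} = \frac{1933489}{62 \cdot 413154} = \frac{1933489}{62} \cdot \frac{1}{413154} = \frac{1933489}{25615548}$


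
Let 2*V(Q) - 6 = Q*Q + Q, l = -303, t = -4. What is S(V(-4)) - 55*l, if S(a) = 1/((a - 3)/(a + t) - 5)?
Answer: 316630/19 ≈ 16665.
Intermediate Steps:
V(Q) = 3 + Q/2 + Q**2/2 (V(Q) = 3 + (Q*Q + Q)/2 = 3 + (Q**2 + Q)/2 = 3 + (Q + Q**2)/2 = 3 + (Q/2 + Q**2/2) = 3 + Q/2 + Q**2/2)
S(a) = 1/(-5 + (-3 + a)/(-4 + a)) (S(a) = 1/((a - 3)/(a - 4) - 5) = 1/((-3 + a)/(-4 + a) - 5) = 1/(-5 + (-3 + a)/(-4 + a)))
S(V(-4)) - 55*l = (4 - (3 + (1/2)*(-4) + (1/2)*(-4)**2))/(-17 + 4*(3 + (1/2)*(-4) + (1/2)*(-4)**2)) - 55*(-303) = (4 - (3 - 2 + (1/2)*16))/(-17 + 4*(3 - 2 + (1/2)*16)) + 16665 = (4 - (3 - 2 + 8))/(-17 + 4*(3 - 2 + 8)) + 16665 = (4 - 1*9)/(-17 + 4*9) + 16665 = (4 - 9)/(-17 + 36) + 16665 = -5/19 + 16665 = 316630/19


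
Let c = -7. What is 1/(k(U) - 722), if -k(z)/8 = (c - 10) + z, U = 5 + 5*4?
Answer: -1/786 ≈ -0.0012723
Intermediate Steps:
U = 25 (U = 5 + 20 = 25)
k(z) = 136 - 8*z (k(z) = -8*((-7 - 10) + z) = -8*(-17 + z) = 136 - 8*z)
1/(k(U) - 722) = 1/((136 - 8*25) - 722) = 1/((136 - 200) - 722) = 1/(-64 - 722) = 1/(-786) = -1/786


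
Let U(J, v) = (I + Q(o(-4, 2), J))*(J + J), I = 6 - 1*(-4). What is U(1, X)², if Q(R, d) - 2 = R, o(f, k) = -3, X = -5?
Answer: 324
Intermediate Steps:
Q(R, d) = 2 + R
I = 10 (I = 6 + 4 = 10)
U(J, v) = 18*J (U(J, v) = (10 + (2 - 3))*(J + J) = (10 - 1)*(2*J) = 9*(2*J) = 18*J)
U(1, X)² = (18*1)² = 18² = 324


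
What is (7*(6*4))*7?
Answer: 1176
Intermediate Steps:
(7*(6*4))*7 = (7*24)*7 = 168*7 = 1176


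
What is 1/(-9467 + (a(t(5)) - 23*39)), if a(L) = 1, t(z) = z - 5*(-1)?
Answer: -1/10363 ≈ -9.6497e-5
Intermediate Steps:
t(z) = 5 + z (t(z) = z + 5 = 5 + z)
1/(-9467 + (a(t(5)) - 23*39)) = 1/(-9467 + (1 - 23*39)) = 1/(-9467 + (1 - 897)) = 1/(-9467 - 896) = 1/(-10363) = -1/10363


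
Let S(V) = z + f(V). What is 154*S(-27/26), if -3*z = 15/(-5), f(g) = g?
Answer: -77/13 ≈ -5.9231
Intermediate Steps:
z = 1 (z = -5/(-5) = -5*(-1)/5 = -1/3*(-3) = 1)
S(V) = 1 + V
154*S(-27/26) = 154*(1 - 27/26) = 154*(-1/26) = -77/13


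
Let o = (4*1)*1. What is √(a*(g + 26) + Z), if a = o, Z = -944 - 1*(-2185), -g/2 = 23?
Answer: 3*√129 ≈ 34.073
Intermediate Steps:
g = -46 (g = -2*23 = -46)
Z = 1241 (Z = -944 + 2185 = 1241)
o = 4 (o = 4*1 = 4)
a = 4
√(a*(g + 26) + Z) = √(4*(-46 + 26) + 1241) = √(4*(-20) + 1241) = √(-80 + 1241) = √1161 = 3*√129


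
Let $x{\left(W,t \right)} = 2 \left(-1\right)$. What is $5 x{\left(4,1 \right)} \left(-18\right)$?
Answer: $180$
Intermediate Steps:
$x{\left(W,t \right)} = -2$
$5 x{\left(4,1 \right)} \left(-18\right) = 5 \left(-2\right) \left(-18\right) = \left(-10\right) \left(-18\right) = 180$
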